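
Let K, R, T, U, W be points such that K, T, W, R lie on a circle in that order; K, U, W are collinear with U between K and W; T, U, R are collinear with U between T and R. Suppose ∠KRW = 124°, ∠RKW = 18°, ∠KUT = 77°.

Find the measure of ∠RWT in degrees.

∠RWT = 97°

1. ∠KWR = 38°  [△KWR]
2. ∠RTW = 18°  [same arc WR]
3. ∠RUW = 77°  [vertical angles at U]
4. ∠TRW = 65°  [△WUR]
5. ∠RWT = 97°  [△TWR]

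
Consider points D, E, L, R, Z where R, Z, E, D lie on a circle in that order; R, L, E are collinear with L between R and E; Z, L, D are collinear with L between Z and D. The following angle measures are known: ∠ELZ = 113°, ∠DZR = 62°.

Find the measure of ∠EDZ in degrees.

1. ∠DLR = 113°  [vertical angles at L]
2. ∠DER = 62°  [same arc RD]
3. ∠DLE = 67°  [linear pair at L on RE]
4. ∠EDZ = 51°  [△ELD]

∠EDZ = 51°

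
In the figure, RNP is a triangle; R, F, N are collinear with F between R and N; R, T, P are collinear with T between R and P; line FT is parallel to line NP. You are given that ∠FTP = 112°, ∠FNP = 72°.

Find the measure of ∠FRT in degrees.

1. ∠FTR = 68°  [linear pair at T on RP]
2. ∠PNR = 72°  [F on ray NR]
3. ∠NPR = 68°  [FT∥NP, corresponding at T]
4. ∠NRP = 40°  [△RNP]
5. ∠FRT = 40°  [F on RN, T on RP]

∠FRT = 40°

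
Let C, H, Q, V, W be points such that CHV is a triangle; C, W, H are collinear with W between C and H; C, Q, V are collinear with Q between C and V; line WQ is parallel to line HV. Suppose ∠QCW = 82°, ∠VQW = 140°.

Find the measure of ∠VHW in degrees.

1. ∠CQW = 40°  [linear pair at Q on CV]
2. ∠CWQ = 58°  [△CWQ]
3. ∠HWQ = 122°  [linear pair at W on CH]
4. ∠VHW = 58°  [WQ∥HV, co-interior at H–W]

∠VHW = 58°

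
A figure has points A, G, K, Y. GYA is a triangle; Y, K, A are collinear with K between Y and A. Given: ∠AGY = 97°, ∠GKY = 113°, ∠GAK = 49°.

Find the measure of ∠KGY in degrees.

∠KGY = 33°

1. ∠GAY = 49°  [K on ray AY]
2. ∠AYG = 34°  [△GYA]
3. ∠GYK = 34°  [K on ray YA]
4. ∠KGY = 33°  [△GYK]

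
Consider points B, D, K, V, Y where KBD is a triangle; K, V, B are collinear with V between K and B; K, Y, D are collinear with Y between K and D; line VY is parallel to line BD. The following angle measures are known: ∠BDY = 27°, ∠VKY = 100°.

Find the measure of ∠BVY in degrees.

∠BVY = 127°

1. ∠BDK = 27°  [Y on ray DK]
2. ∠BKD = 100°  [V on KB, Y on KD]
3. ∠DBK = 53°  [△KBD]
4. ∠KVY = 53°  [VY∥BD, corresponding at V]
5. ∠BVY = 127°  [linear pair at V on KB]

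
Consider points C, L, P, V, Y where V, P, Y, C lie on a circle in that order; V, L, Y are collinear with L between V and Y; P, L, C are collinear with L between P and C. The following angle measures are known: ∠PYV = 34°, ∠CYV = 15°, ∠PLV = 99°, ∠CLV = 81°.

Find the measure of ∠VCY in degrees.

1. ∠PCV = 34°  [same arc VP]
2. ∠CVY = 65°  [△VLC]
3. ∠VCY = 100°  [△VYC]

∠VCY = 100°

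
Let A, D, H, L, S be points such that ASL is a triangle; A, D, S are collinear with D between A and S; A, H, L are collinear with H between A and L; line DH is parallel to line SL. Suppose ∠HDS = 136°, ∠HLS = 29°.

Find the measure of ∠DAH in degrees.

1. ∠ADH = 44°  [linear pair at D on AS]
2. ∠ALS = 29°  [H on ray LA]
3. ∠ASL = 44°  [DH∥SL, corresponding at D]
4. ∠LAS = 107°  [△ASL]
5. ∠DAH = 107°  [D on AS, H on AL]

∠DAH = 107°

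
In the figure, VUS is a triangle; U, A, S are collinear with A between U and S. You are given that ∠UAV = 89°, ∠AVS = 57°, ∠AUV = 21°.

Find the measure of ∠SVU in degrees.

∠SVU = 127°

1. ∠SAV = 91°  [linear pair at A on US]
2. ∠ASV = 32°  [△VAS]
3. ∠SUV = 21°  [A on ray US]
4. ∠USV = 32°  [A on ray SU]
5. ∠SVU = 127°  [△VUS]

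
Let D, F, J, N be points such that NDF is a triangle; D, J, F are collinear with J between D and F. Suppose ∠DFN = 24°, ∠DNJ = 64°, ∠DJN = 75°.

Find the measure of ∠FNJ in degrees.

1. ∠JFN = 24°  [J on ray FD]
2. ∠FJN = 105°  [linear pair at J on DF]
3. ∠FNJ = 51°  [△NJF]

∠FNJ = 51°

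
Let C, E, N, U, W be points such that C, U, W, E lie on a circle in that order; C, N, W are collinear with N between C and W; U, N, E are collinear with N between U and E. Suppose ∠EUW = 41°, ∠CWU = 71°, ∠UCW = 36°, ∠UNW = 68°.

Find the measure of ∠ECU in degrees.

1. ∠UEW = 36°  [same arc UW]
2. ∠EWU = 103°  [△UWE]
3. ∠ECU = 77°  [cyclic CUWE, opposite ∠C+∠W]

∠ECU = 77°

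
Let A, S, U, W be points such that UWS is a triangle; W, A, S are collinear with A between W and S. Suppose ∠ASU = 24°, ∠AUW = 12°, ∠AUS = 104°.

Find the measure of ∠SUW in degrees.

1. ∠SAU = 52°  [△UAS]
2. ∠USW = 24°  [A on ray SW]
3. ∠UAW = 128°  [linear pair at A on WS]
4. ∠AWU = 40°  [△UWA]
5. ∠SWU = 40°  [A on ray WS]
6. ∠SUW = 116°  [△UWS]

∠SUW = 116°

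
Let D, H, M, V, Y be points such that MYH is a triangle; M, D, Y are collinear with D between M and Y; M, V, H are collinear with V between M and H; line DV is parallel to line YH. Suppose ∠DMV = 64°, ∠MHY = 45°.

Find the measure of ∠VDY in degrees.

1. ∠HMY = 64°  [D on MY, V on MH]
2. ∠HYM = 71°  [△MYH]
3. ∠MDV = 71°  [DV∥YH, corresponding at D]
4. ∠VDY = 109°  [linear pair at D on MY]

∠VDY = 109°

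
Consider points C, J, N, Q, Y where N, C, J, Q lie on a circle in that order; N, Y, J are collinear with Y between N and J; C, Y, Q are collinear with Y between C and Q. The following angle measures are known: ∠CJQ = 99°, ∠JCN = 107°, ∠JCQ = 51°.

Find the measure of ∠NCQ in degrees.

∠NCQ = 56°

1. ∠JQN = 73°  [cyclic NCJQ, opposite ∠C+∠Q]
2. ∠JNQ = 51°  [same arc JQ]
3. ∠NJQ = 56°  [△NJQ]
4. ∠NCQ = 56°  [same arc NQ]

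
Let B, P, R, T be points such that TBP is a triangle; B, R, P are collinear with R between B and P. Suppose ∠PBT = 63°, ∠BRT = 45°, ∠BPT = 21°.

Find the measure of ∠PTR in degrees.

∠PTR = 24°

1. ∠PRT = 135°  [linear pair at R on BP]
2. ∠RPT = 21°  [R on ray PB]
3. ∠PTR = 24°  [△TRP]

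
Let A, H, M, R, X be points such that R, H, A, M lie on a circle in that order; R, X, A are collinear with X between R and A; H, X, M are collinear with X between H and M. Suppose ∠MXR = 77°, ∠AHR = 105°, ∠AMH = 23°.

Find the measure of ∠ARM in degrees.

∠ARM = 51°

1. ∠AXM = 103°  [linear pair at X on RA]
2. ∠AMR = 75°  [cyclic RHAM, opposite ∠H+∠M]
3. ∠MAR = 54°  [△AXM]
4. ∠ARM = 51°  [△RAM]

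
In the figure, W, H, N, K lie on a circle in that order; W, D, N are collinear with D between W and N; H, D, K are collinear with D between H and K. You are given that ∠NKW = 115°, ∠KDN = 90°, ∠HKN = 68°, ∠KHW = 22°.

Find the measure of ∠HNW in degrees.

1. ∠NHW = 65°  [cyclic WHNK, opposite ∠H+∠K]
2. ∠HWN = 68°  [same arc HN]
3. ∠HNW = 47°  [△WHN]

∠HNW = 47°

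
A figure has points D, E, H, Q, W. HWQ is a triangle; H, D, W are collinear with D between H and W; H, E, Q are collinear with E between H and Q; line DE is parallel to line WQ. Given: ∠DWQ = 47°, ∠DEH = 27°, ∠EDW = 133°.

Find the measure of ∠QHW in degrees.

∠QHW = 106°

1. ∠HWQ = 47°  [D on ray WH]
2. ∠HQW = 27°  [DE∥WQ, corresponding at E]
3. ∠QHW = 106°  [△HWQ]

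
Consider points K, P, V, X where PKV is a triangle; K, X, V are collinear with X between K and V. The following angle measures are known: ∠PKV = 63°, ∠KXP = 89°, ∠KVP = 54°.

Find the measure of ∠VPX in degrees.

∠VPX = 35°

1. ∠PXV = 91°  [linear pair at X on KV]
2. ∠PVX = 54°  [X on ray VK]
3. ∠VPX = 35°  [△PXV]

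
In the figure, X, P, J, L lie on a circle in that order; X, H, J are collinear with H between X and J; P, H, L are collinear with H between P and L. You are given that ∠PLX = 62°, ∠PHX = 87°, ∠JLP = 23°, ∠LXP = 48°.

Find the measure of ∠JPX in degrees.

∠JPX = 95°

1. ∠PJX = 62°  [same arc XP]
2. ∠LPX = 70°  [△XPL]
3. ∠JXP = 23°  [△XHP]
4. ∠JPX = 95°  [△XPJ]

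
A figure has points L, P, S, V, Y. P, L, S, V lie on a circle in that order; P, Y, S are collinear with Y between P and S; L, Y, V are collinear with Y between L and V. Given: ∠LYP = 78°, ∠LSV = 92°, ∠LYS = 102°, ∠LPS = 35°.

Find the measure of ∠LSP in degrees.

∠LSP = 25°

1. ∠PLV = 67°  [△PYL]
2. ∠LPV = 88°  [cyclic PLSV, opposite ∠P+∠S]
3. ∠LVP = 25°  [△PLV]
4. ∠LSP = 25°  [same arc PL]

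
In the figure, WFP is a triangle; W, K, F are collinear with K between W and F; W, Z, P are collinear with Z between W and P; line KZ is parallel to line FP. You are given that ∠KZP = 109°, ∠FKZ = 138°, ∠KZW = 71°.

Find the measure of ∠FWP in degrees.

1. ∠WKZ = 42°  [linear pair at K on WF]
2. ∠KWZ = 67°  [△WKZ]
3. ∠FWP = 67°  [K on WF, Z on WP]

∠FWP = 67°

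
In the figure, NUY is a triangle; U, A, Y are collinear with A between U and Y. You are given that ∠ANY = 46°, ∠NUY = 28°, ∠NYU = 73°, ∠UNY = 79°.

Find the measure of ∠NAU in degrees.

1. ∠AYN = 73°  [A on ray YU]
2. ∠NAY = 61°  [△NAY]
3. ∠NAU = 119°  [linear pair at A on UY]

∠NAU = 119°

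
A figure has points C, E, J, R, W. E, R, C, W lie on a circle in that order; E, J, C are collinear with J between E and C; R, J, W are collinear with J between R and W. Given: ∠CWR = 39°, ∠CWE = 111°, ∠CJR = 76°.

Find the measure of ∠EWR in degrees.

∠EWR = 72°

1. ∠CER = 39°  [same arc RC]
2. ∠CRE = 69°  [cyclic ERCW, opposite ∠R+∠W]
3. ∠ECR = 72°  [△ERC]
4. ∠EWR = 72°  [same arc ER]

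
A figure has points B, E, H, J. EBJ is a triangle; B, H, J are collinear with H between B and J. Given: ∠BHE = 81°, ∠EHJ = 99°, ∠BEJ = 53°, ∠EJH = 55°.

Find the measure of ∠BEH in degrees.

∠BEH = 27°

1. ∠BJE = 55°  [H on ray JB]
2. ∠EBJ = 72°  [△EBJ]
3. ∠EBH = 72°  [H on ray BJ]
4. ∠BEH = 27°  [△EBH]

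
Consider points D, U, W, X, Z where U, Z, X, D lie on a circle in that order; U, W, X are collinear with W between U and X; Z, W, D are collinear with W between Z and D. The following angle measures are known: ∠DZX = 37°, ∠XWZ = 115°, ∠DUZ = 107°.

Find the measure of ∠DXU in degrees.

1. ∠DWU = 115°  [vertical angles at W]
2. ∠DXZ = 73°  [cyclic UZXD, opposite ∠U+∠X]
3. ∠DWX = 65°  [linear pair at W on UX]
4. ∠XDZ = 70°  [△ZXD]
5. ∠DXU = 45°  [△XWD]

∠DXU = 45°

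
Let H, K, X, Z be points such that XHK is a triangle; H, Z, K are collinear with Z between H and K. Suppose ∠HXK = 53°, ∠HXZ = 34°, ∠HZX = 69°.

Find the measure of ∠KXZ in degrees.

1. ∠XHZ = 77°  [△XHZ]
2. ∠KZX = 111°  [linear pair at Z on HK]
3. ∠KHX = 77°  [Z on ray HK]
4. ∠HKX = 50°  [△XHK]
5. ∠XKZ = 50°  [Z on ray KH]
6. ∠KXZ = 19°  [△XZK]

∠KXZ = 19°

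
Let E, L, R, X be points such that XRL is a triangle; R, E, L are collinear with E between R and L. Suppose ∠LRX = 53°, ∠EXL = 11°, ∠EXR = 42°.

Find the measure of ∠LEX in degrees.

∠LEX = 95°

1. ∠ERX = 53°  [E on ray RL]
2. ∠REX = 85°  [△XRE]
3. ∠LEX = 95°  [linear pair at E on RL]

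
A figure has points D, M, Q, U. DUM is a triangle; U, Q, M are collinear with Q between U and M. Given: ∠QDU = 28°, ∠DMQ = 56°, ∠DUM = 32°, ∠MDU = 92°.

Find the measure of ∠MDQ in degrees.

1. ∠DUQ = 32°  [Q on ray UM]
2. ∠DQU = 120°  [△DUQ]
3. ∠DQM = 60°  [linear pair at Q on UM]
4. ∠MDQ = 64°  [△DQM]

∠MDQ = 64°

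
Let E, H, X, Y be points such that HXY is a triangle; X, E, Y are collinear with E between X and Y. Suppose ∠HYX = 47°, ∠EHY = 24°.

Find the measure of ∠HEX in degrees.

∠HEX = 71°

1. ∠EYH = 47°  [E on ray YX]
2. ∠HEY = 109°  [△HEY]
3. ∠HEX = 71°  [linear pair at E on XY]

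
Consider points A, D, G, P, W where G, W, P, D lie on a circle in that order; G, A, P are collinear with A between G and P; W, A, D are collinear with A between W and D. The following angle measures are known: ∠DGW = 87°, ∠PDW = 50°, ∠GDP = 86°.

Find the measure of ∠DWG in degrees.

1. ∠PGW = 50°  [same arc WP]
2. ∠GWP = 94°  [cyclic GWPD, opposite ∠W+∠D]
3. ∠GPW = 36°  [△GWP]
4. ∠GDW = 36°  [same arc GW]
5. ∠DWG = 57°  [△GWD]

∠DWG = 57°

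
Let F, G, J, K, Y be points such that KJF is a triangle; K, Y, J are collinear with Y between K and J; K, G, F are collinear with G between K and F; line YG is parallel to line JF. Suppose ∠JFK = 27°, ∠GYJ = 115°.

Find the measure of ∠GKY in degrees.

∠GKY = 88°

1. ∠KGY = 27°  [YG∥JF, corresponding at G]
2. ∠GYK = 65°  [linear pair at Y on KJ]
3. ∠GKY = 88°  [△KYG]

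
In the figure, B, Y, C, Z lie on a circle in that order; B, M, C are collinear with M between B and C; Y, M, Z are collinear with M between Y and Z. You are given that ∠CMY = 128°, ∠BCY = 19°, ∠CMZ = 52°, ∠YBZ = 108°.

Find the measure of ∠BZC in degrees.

∠BZC = 94°

1. ∠BMZ = 128°  [vertical angles at M]
2. ∠BZY = 19°  [same arc BY]
3. ∠BYZ = 53°  [△BYZ]
4. ∠CBZ = 33°  [△BMZ]
5. ∠BCZ = 53°  [same arc BZ]
6. ∠BZC = 94°  [△BCZ]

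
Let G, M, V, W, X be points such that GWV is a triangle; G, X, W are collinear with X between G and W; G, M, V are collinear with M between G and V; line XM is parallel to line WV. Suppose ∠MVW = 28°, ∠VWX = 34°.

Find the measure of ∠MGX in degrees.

∠MGX = 118°

1. ∠GVW = 28°  [M on ray VG]
2. ∠GWV = 34°  [X on ray WG]
3. ∠VGW = 118°  [△GWV]
4. ∠MGX = 118°  [X on GW, M on GV]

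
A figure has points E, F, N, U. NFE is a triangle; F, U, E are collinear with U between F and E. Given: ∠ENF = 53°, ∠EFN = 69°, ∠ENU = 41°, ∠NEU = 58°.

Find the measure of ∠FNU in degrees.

∠FNU = 12°

1. ∠NFU = 69°  [U on ray FE]
2. ∠EUN = 81°  [△NUE]
3. ∠FUN = 99°  [linear pair at U on FE]
4. ∠FNU = 12°  [△NFU]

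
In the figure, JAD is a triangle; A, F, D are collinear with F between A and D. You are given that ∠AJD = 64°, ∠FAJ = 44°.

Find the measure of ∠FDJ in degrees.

1. ∠DAJ = 44°  [F on ray AD]
2. ∠ADJ = 72°  [△JAD]
3. ∠FDJ = 72°  [F on ray DA]

∠FDJ = 72°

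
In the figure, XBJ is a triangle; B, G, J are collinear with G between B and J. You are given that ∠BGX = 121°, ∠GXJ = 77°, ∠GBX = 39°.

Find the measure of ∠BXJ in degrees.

1. ∠JGX = 59°  [linear pair at G on BJ]
2. ∠GJX = 44°  [△XGJ]
3. ∠JBX = 39°  [G on ray BJ]
4. ∠BJX = 44°  [G on ray JB]
5. ∠BXJ = 97°  [△XBJ]

∠BXJ = 97°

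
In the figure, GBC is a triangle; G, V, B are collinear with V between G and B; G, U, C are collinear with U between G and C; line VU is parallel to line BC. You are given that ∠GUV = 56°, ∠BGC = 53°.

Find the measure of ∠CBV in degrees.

∠CBV = 71°

1. ∠BCG = 56°  [VU∥BC, corresponding at U]
2. ∠CBG = 71°  [△GBC]
3. ∠CBV = 71°  [V on ray BG]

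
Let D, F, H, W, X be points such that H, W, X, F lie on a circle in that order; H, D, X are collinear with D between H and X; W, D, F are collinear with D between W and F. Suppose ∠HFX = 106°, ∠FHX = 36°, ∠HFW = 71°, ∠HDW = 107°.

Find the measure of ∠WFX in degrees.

∠WFX = 35°

1. ∠FXH = 38°  [△HXF]
2. ∠FDX = 107°  [vertical angles at D]
3. ∠WFX = 35°  [△XDF]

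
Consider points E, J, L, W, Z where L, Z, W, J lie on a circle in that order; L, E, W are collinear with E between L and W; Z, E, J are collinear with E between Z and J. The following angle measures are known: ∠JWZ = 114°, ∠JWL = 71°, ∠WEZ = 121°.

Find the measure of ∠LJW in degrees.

∠LJW = 93°

1. ∠JLZ = 66°  [cyclic LZWJ, opposite ∠L+∠W]
2. ∠JZL = 71°  [same arc LJ]
3. ∠JEL = 121°  [vertical angles at E]
4. ∠LJZ = 43°  [△LZJ]
5. ∠JLW = 16°  [△LEJ]
6. ∠LJW = 93°  [△LWJ]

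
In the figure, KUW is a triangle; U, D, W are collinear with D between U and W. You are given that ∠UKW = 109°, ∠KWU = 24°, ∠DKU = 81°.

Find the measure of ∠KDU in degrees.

∠KDU = 52°

1. ∠KUW = 47°  [△KUW]
2. ∠DUK = 47°  [D on ray UW]
3. ∠KDU = 52°  [△KUD]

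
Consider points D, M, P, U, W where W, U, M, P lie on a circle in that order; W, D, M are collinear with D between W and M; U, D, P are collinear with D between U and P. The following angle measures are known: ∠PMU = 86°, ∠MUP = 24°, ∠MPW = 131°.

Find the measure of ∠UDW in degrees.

∠UDW = 85°

1. ∠MPU = 70°  [△UMP]
2. ∠MWP = 24°  [same arc MP]
3. ∠PMW = 25°  [△WMP]
4. ∠MWU = 70°  [same arc UM]
5. ∠PUW = 25°  [same arc WP]
6. ∠UDW = 85°  [△WDU]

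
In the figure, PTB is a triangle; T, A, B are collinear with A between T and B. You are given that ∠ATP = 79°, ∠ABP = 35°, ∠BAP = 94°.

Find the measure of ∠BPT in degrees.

1. ∠BTP = 79°  [A on ray TB]
2. ∠PBT = 35°  [A on ray BT]
3. ∠BPT = 66°  [△PTB]

∠BPT = 66°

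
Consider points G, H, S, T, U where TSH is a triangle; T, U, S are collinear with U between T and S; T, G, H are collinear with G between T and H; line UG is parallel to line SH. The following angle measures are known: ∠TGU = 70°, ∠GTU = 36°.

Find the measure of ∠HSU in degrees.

1. ∠GUT = 74°  [△TUG]
2. ∠GUS = 106°  [linear pair at U on TS]
3. ∠HSU = 74°  [UG∥SH, co-interior at S–U]

∠HSU = 74°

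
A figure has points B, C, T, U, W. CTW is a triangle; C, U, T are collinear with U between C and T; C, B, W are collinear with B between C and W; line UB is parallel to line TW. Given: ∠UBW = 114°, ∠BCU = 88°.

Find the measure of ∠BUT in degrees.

1. ∠CBU = 66°  [linear pair at B on CW]
2. ∠BUC = 26°  [△CUB]
3. ∠BUT = 154°  [linear pair at U on CT]

∠BUT = 154°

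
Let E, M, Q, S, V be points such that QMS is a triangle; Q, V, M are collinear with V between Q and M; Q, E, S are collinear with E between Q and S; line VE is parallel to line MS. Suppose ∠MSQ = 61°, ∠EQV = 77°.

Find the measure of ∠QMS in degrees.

∠QMS = 42°

1. ∠QEV = 61°  [VE∥MS, corresponding at E]
2. ∠EVQ = 42°  [△QVE]
3. ∠QMS = 42°  [VE∥MS, corresponding at V]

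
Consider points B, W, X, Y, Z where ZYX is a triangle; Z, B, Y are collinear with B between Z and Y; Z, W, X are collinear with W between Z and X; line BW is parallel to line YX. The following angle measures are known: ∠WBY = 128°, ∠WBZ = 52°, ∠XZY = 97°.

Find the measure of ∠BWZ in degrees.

∠BWZ = 31°

1. ∠XYZ = 52°  [BW∥YX, corresponding at B]
2. ∠YXZ = 31°  [△ZYX]
3. ∠BWZ = 31°  [BW∥YX, corresponding at W]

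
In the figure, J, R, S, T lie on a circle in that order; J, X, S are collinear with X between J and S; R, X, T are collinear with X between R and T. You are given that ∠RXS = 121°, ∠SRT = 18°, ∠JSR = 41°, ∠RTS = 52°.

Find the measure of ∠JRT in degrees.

1. ∠JXR = 59°  [linear pair at X on JS]
2. ∠RJS = 52°  [same arc RS]
3. ∠JRT = 69°  [△JXR]

∠JRT = 69°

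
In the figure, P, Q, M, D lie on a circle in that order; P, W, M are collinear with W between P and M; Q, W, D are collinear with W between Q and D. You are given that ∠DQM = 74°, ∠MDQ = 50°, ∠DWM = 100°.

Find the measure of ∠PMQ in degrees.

∠PMQ = 26°

1. ∠DPM = 74°  [same arc MD]
2. ∠DWP = 80°  [linear pair at W on PM]
3. ∠PDQ = 26°  [△PWD]
4. ∠PMQ = 26°  [same arc PQ]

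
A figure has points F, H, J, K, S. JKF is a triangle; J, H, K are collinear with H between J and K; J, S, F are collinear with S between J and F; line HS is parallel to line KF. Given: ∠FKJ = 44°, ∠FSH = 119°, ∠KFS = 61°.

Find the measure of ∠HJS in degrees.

∠HJS = 75°

1. ∠JHS = 44°  [HS∥KF, corresponding at H]
2. ∠HSJ = 61°  [linear pair at S on JF]
3. ∠HJS = 75°  [△JHS]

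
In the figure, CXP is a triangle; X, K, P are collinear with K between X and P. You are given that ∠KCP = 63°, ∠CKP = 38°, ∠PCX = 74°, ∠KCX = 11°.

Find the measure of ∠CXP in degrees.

1. ∠CKX = 142°  [linear pair at K on XP]
2. ∠CXK = 27°  [△CXK]
3. ∠CXP = 27°  [K on ray XP]

∠CXP = 27°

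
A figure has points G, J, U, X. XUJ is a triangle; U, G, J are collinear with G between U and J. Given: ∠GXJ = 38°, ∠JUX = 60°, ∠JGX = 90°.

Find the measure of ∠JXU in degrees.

1. ∠GJX = 52°  [△XGJ]
2. ∠UJX = 52°  [G on ray JU]
3. ∠JXU = 68°  [△XUJ]

∠JXU = 68°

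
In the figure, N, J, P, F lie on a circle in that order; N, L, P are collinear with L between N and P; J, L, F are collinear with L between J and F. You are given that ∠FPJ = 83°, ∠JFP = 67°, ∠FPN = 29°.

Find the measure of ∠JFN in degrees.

1. ∠FNJ = 97°  [cyclic NJPF, opposite ∠N+∠P]
2. ∠FJN = 29°  [same arc NF]
3. ∠JFN = 54°  [△NJF]

∠JFN = 54°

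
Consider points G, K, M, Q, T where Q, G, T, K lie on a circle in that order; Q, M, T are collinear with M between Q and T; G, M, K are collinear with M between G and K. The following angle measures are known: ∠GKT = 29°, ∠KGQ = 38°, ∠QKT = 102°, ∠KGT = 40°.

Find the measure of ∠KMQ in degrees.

1. ∠KTQ = 38°  [same arc QK]
2. ∠KMT = 113°  [△TMK]
3. ∠KMQ = 67°  [linear pair at M on QT]

∠KMQ = 67°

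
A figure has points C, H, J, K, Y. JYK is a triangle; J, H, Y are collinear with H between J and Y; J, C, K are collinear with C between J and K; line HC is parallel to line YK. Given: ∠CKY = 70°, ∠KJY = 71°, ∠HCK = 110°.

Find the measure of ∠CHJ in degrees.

∠CHJ = 39°

1. ∠JKY = 70°  [C on ray KJ]
2. ∠JYK = 39°  [△JYK]
3. ∠CHJ = 39°  [HC∥YK, corresponding at H]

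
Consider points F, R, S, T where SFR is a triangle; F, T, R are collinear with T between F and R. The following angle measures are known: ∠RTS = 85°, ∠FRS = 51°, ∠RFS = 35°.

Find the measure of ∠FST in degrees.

1. ∠FTS = 95°  [linear pair at T on FR]
2. ∠SFT = 35°  [T on ray FR]
3. ∠FST = 50°  [△SFT]

∠FST = 50°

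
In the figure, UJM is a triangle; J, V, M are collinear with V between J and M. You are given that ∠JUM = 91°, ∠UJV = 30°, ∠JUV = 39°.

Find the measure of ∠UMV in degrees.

1. ∠MJU = 30°  [V on ray JM]
2. ∠JMU = 59°  [△UJM]
3. ∠UMV = 59°  [V on ray MJ]

∠UMV = 59°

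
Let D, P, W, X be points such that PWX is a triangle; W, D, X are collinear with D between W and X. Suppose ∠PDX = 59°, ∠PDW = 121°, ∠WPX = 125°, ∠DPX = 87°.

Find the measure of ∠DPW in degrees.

∠DPW = 38°

1. ∠DXP = 34°  [△PDX]
2. ∠PXW = 34°  [D on ray XW]
3. ∠PWX = 21°  [△PWX]
4. ∠DWP = 21°  [D on ray WX]
5. ∠DPW = 38°  [△PWD]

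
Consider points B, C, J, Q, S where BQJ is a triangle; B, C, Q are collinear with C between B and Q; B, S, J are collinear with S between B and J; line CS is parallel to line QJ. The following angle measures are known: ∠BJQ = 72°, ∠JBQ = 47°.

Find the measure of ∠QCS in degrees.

1. ∠BQJ = 61°  [△BQJ]
2. ∠BCS = 61°  [CS∥QJ, corresponding at C]
3. ∠QCS = 119°  [linear pair at C on BQ]

∠QCS = 119°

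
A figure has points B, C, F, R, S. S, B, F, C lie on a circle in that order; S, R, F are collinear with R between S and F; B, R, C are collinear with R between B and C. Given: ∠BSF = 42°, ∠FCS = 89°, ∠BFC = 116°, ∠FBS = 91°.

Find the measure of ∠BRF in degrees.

1. ∠BCF = 42°  [same arc BF]
2. ∠BFS = 47°  [△SBF]
3. ∠CBF = 22°  [△BFC]
4. ∠BRF = 111°  [△BRF]

∠BRF = 111°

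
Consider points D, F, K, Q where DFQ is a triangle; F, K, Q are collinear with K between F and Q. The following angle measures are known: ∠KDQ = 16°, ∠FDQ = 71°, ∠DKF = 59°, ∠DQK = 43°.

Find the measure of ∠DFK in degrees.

1. ∠DQF = 43°  [K on ray QF]
2. ∠DFQ = 66°  [△DFQ]
3. ∠DFK = 66°  [K on ray FQ]

∠DFK = 66°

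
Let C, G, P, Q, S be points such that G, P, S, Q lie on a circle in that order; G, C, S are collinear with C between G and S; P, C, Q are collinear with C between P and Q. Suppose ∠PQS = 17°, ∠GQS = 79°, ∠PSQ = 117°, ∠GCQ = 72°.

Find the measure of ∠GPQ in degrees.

1. ∠PGS = 17°  [same arc PS]
2. ∠PCS = 72°  [vertical angles at C]
3. ∠GCP = 108°  [linear pair at C on GS]
4. ∠GPQ = 55°  [△GCP]

∠GPQ = 55°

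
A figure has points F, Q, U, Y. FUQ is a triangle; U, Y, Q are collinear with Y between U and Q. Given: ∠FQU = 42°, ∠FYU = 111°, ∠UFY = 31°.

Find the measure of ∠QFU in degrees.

1. ∠FUY = 38°  [△FUY]
2. ∠FUQ = 38°  [Y on ray UQ]
3. ∠QFU = 100°  [△FUQ]

∠QFU = 100°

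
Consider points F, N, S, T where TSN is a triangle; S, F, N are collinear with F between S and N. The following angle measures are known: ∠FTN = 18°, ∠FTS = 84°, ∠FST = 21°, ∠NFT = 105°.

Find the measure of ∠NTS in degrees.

1. ∠FNT = 57°  [△TFN]
2. ∠NST = 21°  [F on ray SN]
3. ∠SNT = 57°  [F on ray NS]
4. ∠NTS = 102°  [△TSN]

∠NTS = 102°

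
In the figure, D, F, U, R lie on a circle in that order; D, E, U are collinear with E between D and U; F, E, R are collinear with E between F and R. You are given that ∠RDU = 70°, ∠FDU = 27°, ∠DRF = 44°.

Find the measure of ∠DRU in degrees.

∠DRU = 71°

1. ∠DER = 66°  [△DER]
2. ∠FRU = 27°  [same arc FU]
3. ∠REU = 114°  [linear pair at E on DU]
4. ∠DUR = 39°  [△UER]
5. ∠DRU = 71°  [△DUR]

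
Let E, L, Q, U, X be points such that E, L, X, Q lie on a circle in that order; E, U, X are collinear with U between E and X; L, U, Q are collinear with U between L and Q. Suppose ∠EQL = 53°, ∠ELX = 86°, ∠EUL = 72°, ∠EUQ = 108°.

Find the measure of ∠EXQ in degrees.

∠EXQ = 67°

1. ∠QEX = 19°  [△EUQ]
2. ∠EQX = 94°  [cyclic ELXQ, opposite ∠L+∠Q]
3. ∠EXQ = 67°  [△EXQ]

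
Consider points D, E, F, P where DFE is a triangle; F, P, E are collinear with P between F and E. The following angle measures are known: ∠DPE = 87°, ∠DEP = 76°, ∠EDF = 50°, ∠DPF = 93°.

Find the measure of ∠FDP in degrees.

1. ∠DEF = 76°  [P on ray EF]
2. ∠DFE = 54°  [△DFE]
3. ∠DFP = 54°  [P on ray FE]
4. ∠FDP = 33°  [△DFP]

∠FDP = 33°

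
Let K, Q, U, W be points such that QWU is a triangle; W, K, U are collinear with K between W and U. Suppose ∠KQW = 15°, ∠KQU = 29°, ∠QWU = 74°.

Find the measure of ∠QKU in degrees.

∠QKU = 89°

1. ∠KWQ = 74°  [K on ray WU]
2. ∠QKW = 91°  [△QWK]
3. ∠QKU = 89°  [linear pair at K on WU]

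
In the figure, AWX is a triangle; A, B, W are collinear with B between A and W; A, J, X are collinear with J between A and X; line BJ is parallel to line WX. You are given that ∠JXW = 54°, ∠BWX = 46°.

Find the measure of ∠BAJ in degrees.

1. ∠AXW = 54°  [J on ray XA]
2. ∠AWX = 46°  [B on ray WA]
3. ∠WAX = 80°  [△AWX]
4. ∠BAJ = 80°  [B on AW, J on AX]

∠BAJ = 80°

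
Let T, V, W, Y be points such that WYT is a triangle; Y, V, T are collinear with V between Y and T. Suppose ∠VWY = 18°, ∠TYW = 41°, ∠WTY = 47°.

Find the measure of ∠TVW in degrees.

∠TVW = 59°

1. ∠VYW = 41°  [V on ray YT]
2. ∠WVY = 121°  [△WYV]
3. ∠TVW = 59°  [linear pair at V on YT]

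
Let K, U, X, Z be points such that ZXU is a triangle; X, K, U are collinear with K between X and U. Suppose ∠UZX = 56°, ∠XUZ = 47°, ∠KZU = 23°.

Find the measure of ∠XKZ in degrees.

1. ∠KUZ = 47°  [K on ray UX]
2. ∠UKZ = 110°  [△ZKU]
3. ∠XKZ = 70°  [linear pair at K on XU]

∠XKZ = 70°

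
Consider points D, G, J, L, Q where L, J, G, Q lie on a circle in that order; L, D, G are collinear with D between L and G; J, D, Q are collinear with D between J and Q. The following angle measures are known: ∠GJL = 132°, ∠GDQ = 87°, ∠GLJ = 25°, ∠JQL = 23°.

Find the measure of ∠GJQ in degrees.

1. ∠LDQ = 93°  [linear pair at D on LG]
2. ∠GLQ = 64°  [△LDQ]
3. ∠GJQ = 64°  [same arc GQ]

∠GJQ = 64°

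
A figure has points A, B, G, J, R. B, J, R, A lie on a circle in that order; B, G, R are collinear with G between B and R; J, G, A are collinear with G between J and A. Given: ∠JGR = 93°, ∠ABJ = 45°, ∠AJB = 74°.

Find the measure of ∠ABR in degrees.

1. ∠AGB = 93°  [vertical angles at G]
2. ∠BAJ = 61°  [△BJA]
3. ∠ABR = 26°  [△BGA]

∠ABR = 26°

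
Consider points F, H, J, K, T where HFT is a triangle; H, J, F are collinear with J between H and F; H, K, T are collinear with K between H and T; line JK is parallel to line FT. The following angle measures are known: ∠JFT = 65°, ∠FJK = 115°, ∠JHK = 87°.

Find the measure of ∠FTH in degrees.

∠FTH = 28°

1. ∠HFT = 65°  [J on ray FH]
2. ∠FHT = 87°  [J on HF, K on HT]
3. ∠FTH = 28°  [△HFT]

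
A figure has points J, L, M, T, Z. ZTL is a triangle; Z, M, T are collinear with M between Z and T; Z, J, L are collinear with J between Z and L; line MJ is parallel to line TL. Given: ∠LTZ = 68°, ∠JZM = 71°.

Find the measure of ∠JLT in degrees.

∠JLT = 41°

1. ∠JMZ = 68°  [MJ∥TL, corresponding at M]
2. ∠MJZ = 41°  [△ZMJ]
3. ∠LJM = 139°  [linear pair at J on ZL]
4. ∠JLT = 41°  [MJ∥TL, co-interior at L–J]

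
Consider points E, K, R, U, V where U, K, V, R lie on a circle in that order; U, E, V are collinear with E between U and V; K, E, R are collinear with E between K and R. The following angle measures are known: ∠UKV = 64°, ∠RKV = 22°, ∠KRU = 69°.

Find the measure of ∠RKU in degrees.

∠RKU = 42°

1. ∠URV = 116°  [cyclic UKVR, opposite ∠K+∠R]
2. ∠RUV = 22°  [same arc VR]
3. ∠RVU = 42°  [△UVR]
4. ∠RKU = 42°  [same arc UR]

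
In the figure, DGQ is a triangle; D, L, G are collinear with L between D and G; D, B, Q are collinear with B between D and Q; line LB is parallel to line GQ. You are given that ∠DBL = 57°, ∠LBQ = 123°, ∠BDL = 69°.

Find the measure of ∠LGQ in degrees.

∠LGQ = 54°

1. ∠BLD = 54°  [△DLB]
2. ∠BLG = 126°  [linear pair at L on DG]
3. ∠LGQ = 54°  [LB∥GQ, co-interior at G–L]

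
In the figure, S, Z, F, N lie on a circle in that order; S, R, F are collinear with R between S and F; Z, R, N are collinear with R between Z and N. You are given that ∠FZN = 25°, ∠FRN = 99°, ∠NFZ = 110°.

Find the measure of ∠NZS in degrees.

1. ∠FNZ = 45°  [△ZFN]
2. ∠SRZ = 99°  [vertical angles at R]
3. ∠FSZ = 45°  [same arc ZF]
4. ∠NZS = 36°  [△SRZ]

∠NZS = 36°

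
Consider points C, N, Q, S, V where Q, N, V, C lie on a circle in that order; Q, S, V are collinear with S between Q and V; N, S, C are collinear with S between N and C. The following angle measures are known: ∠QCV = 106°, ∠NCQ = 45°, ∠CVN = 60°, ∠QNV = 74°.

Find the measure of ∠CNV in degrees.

∠CNV = 59°

1. ∠NVQ = 45°  [same arc QN]
2. ∠NQV = 61°  [△QNV]
3. ∠NCV = 61°  [same arc NV]
4. ∠CNV = 59°  [△NVC]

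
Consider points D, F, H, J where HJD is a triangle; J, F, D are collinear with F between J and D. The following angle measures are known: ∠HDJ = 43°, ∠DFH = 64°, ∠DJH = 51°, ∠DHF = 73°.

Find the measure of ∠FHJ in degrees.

1. ∠HFJ = 116°  [linear pair at F on JD]
2. ∠FJH = 51°  [F on ray JD]
3. ∠FHJ = 13°  [△HJF]

∠FHJ = 13°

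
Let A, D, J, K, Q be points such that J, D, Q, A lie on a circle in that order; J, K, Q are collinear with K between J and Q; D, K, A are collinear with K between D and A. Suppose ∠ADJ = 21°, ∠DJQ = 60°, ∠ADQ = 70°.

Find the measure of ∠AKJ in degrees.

1. ∠AQJ = 21°  [same arc JA]
2. ∠DAQ = 60°  [same arc DQ]
3. ∠AKQ = 99°  [△QKA]
4. ∠AKJ = 81°  [linear pair at K on JQ]

∠AKJ = 81°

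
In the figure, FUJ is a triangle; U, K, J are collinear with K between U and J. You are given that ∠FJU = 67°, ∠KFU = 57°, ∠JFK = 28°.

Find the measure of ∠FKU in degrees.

1. ∠FJK = 67°  [K on ray JU]
2. ∠FKJ = 85°  [△FKJ]
3. ∠FKU = 95°  [linear pair at K on UJ]

∠FKU = 95°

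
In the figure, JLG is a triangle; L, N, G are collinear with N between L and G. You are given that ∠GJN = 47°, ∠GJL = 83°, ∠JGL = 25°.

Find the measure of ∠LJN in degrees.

1. ∠GLJ = 72°  [△JLG]
2. ∠JGN = 25°  [N on ray GL]
3. ∠JLN = 72°  [N on ray LG]
4. ∠GNJ = 108°  [△JNG]
5. ∠JNL = 72°  [linear pair at N on LG]
6. ∠LJN = 36°  [△JLN]

∠LJN = 36°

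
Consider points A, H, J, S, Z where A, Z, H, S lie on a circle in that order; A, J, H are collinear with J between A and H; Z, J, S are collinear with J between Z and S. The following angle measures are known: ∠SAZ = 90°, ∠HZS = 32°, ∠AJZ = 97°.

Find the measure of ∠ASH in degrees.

1. ∠SHZ = 90°  [cyclic AZHS, opposite ∠A+∠H]
2. ∠HAS = 32°  [same arc HS]
3. ∠HSZ = 58°  [△ZHS]
4. ∠HJS = 97°  [vertical angles at J]
5. ∠AHS = 25°  [△HJS]
6. ∠ASH = 123°  [△AHS]

∠ASH = 123°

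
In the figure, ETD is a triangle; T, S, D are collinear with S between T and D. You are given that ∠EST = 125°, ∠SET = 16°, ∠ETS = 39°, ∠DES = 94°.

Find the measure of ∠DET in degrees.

∠DET = 110°

1. ∠DSE = 55°  [linear pair at S on TD]
2. ∠DTE = 39°  [S on ray TD]
3. ∠EDS = 31°  [△ESD]
4. ∠EDT = 31°  [S on ray DT]
5. ∠DET = 110°  [△ETD]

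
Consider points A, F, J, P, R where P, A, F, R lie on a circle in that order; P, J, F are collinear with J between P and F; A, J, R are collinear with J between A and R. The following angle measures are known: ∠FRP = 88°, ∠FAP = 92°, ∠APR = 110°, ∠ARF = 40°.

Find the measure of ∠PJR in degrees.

1. ∠AFR = 70°  [cyclic PAFR, opposite ∠P+∠F]
2. ∠APF = 40°  [same arc AF]
3. ∠FAR = 70°  [△AFR]
4. ∠AFP = 48°  [△PAF]
5. ∠FPR = 70°  [same arc FR]
6. ∠ARP = 48°  [same arc PA]
7. ∠PJR = 62°  [△PJR]

∠PJR = 62°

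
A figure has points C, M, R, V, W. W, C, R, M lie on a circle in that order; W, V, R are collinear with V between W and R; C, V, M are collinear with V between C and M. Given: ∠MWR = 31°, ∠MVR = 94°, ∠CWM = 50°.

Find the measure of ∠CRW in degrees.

1. ∠MCR = 31°  [same arc RM]
2. ∠CVW = 94°  [vertical angles at V]
3. ∠CVR = 86°  [linear pair at V on WR]
4. ∠CRW = 63°  [△CVR]

∠CRW = 63°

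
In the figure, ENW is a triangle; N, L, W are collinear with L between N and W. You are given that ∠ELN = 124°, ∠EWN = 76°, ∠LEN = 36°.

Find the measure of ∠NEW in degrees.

∠NEW = 84°

1. ∠ENL = 20°  [△ENL]
2. ∠ENW = 20°  [L on ray NW]
3. ∠NEW = 84°  [△ENW]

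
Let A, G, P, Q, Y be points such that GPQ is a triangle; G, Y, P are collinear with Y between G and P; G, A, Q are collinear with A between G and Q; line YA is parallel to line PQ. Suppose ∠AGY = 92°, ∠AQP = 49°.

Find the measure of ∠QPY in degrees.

∠QPY = 39°

1. ∠PGQ = 92°  [Y on GP, A on GQ]
2. ∠GQP = 49°  [A on ray QG]
3. ∠GPQ = 39°  [△GPQ]
4. ∠QPY = 39°  [Y on ray PG]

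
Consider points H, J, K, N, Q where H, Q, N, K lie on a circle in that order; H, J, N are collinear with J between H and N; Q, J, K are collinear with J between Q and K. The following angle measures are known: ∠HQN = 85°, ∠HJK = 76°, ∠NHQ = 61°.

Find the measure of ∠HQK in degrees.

1. ∠NJQ = 76°  [vertical angles at J]
2. ∠HJQ = 104°  [linear pair at J on HN]
3. ∠HQK = 15°  [△HJQ]

∠HQK = 15°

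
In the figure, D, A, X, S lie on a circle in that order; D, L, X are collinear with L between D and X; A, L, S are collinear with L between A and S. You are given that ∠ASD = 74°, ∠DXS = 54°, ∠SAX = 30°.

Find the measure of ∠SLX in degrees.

∠SLX = 104°

1. ∠SDX = 30°  [same arc XS]
2. ∠DLS = 76°  [△DLS]
3. ∠SLX = 104°  [linear pair at L on DX]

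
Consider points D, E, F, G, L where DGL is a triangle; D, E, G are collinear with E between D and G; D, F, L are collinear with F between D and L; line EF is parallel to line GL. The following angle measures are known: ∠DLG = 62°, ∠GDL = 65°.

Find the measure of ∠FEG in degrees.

1. ∠DGL = 53°  [△DGL]
2. ∠DEF = 53°  [EF∥GL, corresponding at E]
3. ∠FEG = 127°  [linear pair at E on DG]

∠FEG = 127°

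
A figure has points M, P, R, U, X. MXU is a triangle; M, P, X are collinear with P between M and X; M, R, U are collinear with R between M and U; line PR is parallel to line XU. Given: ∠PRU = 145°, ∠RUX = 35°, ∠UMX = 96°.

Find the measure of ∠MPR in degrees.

1. ∠MRP = 35°  [linear pair at R on MU]
2. ∠PMR = 96°  [P on MX, R on MU]
3. ∠MPR = 49°  [△MPR]

∠MPR = 49°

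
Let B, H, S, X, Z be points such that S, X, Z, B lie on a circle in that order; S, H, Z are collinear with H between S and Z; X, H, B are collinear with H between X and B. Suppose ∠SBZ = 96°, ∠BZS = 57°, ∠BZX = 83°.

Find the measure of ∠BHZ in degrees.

1. ∠BSZ = 27°  [△SZB]
2. ∠BXZ = 27°  [same arc ZB]
3. ∠XBZ = 70°  [△XZB]
4. ∠BHZ = 53°  [△ZHB]

∠BHZ = 53°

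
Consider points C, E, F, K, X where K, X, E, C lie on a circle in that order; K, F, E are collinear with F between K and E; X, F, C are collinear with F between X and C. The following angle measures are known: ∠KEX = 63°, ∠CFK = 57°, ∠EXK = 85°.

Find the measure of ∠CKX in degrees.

∠CKX = 92°

1. ∠EKX = 32°  [△KXE]
2. ∠EFX = 57°  [vertical angles at F]
3. ∠ECX = 32°  [same arc XE]
4. ∠CXE = 60°  [△XFE]
5. ∠CEX = 88°  [△XEC]
6. ∠CKX = 92°  [cyclic KXEC, opposite ∠K+∠E]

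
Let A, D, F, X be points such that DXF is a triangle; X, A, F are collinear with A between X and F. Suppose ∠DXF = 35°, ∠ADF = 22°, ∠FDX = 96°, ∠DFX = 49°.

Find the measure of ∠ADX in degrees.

∠ADX = 74°

1. ∠AXD = 35°  [A on ray XF]
2. ∠AFD = 49°  [A on ray FX]
3. ∠DAF = 109°  [△DAF]
4. ∠DAX = 71°  [linear pair at A on XF]
5. ∠ADX = 74°  [△DXA]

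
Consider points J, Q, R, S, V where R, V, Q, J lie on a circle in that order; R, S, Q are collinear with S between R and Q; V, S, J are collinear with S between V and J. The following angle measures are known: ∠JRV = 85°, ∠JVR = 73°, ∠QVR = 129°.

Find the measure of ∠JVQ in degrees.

∠JVQ = 56°

1. ∠JQR = 73°  [same arc RJ]
2. ∠QJR = 51°  [cyclic RVQJ, opposite ∠V+∠J]
3. ∠JRQ = 56°  [△RQJ]
4. ∠JVQ = 56°  [same arc QJ]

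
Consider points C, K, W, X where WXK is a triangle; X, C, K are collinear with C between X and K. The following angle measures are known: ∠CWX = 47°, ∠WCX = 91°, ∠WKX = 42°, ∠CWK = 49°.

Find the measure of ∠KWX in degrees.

∠KWX = 96°

1. ∠CXW = 42°  [△WXC]
2. ∠KXW = 42°  [C on ray XK]
3. ∠KWX = 96°  [△WXK]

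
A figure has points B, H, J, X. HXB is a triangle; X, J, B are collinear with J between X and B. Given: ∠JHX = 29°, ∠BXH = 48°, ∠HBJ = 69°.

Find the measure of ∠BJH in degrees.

1. ∠HXJ = 48°  [J on ray XB]
2. ∠HJX = 103°  [△HXJ]
3. ∠BJH = 77°  [linear pair at J on XB]

∠BJH = 77°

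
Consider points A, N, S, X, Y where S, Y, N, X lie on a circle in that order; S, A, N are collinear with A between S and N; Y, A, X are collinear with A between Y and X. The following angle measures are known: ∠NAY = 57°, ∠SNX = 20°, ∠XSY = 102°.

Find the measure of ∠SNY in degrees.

1. ∠SYX = 20°  [same arc SX]
2. ∠SXY = 58°  [△SYX]
3. ∠SNY = 58°  [same arc SY]

∠SNY = 58°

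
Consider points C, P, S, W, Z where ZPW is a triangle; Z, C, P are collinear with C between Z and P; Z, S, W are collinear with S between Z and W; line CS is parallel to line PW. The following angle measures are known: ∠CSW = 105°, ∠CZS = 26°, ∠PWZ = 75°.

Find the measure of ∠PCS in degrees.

∠PCS = 101°

1. ∠CSZ = 75°  [linear pair at S on ZW]
2. ∠SCZ = 79°  [△ZCS]
3. ∠PCS = 101°  [linear pair at C on ZP]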